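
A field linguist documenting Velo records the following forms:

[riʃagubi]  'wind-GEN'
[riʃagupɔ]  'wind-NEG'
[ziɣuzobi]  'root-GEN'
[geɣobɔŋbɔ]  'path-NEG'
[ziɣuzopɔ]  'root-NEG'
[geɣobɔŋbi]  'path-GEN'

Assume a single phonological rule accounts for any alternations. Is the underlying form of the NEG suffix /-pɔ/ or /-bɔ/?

/-pɔ/

The NEG morpheme has two allomorphs, [-bɔ] and [-pɔ].
By contrast the GEN suffix keeps its initial [b] throughout — that segment must be underlying.
So the underlying form is /-pɔ/, and voiceless stops become voiced after a nasal.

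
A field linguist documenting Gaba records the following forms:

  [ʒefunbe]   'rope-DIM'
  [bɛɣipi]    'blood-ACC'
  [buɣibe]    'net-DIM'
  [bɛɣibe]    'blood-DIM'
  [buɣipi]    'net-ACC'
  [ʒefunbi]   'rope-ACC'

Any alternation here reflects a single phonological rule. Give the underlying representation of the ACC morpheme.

/-pi/

The ACC morpheme has two allomorphs, [-bi] and [-pi].
By contrast the DIM suffix keeps its initial [b] throughout — that segment must be underlying.
The ACC suffix is therefore /-pi/ underlyingly, with post-nasal voicing: voiceless stops become voiced after a nasal.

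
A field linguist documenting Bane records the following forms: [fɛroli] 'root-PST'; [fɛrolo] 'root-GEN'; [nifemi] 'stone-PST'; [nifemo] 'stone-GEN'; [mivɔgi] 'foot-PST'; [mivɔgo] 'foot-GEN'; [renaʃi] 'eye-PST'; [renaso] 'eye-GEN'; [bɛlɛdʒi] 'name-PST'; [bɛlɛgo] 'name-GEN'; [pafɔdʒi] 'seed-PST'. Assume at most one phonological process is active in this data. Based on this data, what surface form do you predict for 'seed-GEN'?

[pafɔgo]

In [bɛlɛdʒi] and [bɛlɛgo] the final segment of 'name' alternates: [dʒ] ~ [g].
The stem 'foot' ([mivɔgi], [mivɔgo]) shows [g] unchanged in both environments, so [g] cannot be basic with [dʒ] derived before the PST suffix.
So /dʒ/ is underlying, and a rule of depalatalization — palato-alveolar /dʒ/ and /ʃ/ become [g] and [s] when no front vowel follows — gives [g].
The one attested form of 'seed', [pafɔdʒi], shows underlying /pafɔdʒ/. Applying the same rule when no front vowel follows gives [pafɔgo].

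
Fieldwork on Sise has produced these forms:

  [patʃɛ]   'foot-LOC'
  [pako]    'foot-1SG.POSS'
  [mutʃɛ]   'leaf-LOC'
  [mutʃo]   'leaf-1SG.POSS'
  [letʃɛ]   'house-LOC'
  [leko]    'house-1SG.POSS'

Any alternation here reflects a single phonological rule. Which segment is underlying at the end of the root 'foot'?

/k/

The stem for 'foot' ends in [tʃ] in [patʃɛ] but [k] in [pako].
Compare 'leaf', with invariant [tʃ] in [mutʃɛ] and [mutʃo]: an analysis with underlying /tʃ/ and a rule producing [k] before the 1SG.POSS suffix would wrongly predict alternation here too.
Therefore /k/ is basic and [tʃ] is derived by palatalization before a front vowel (/k/ becomes palato-alveolar [tʃ] before a front vowel).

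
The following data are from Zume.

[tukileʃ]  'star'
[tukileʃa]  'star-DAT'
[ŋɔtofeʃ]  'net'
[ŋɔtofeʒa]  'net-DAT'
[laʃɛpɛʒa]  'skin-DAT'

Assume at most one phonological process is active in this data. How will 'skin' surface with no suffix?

The stem for 'net' ends in [ʃ] in [ŋɔtofeʃ] but [ʒ] in [ŋɔtofeʒa].
The stem 'star' ([tukileʃ], [tukileʃa]) shows [ʃ] unchanged in both environments, so [ʃ] cannot be basic with [ʒ] derived before the DAT suffix.
So /ʒ/ is underlying, and a rule of word-final obstruent devoicing — voiced obstruents become voiceless word-finally — gives [ʃ].
The one attested form of 'skin', [laʃɛpɛʒa], shows underlying /laʃɛpɛʒ/. Applying the same rule word-finally gives [laʃɛpɛʃ].

[laʃɛpɛʃ]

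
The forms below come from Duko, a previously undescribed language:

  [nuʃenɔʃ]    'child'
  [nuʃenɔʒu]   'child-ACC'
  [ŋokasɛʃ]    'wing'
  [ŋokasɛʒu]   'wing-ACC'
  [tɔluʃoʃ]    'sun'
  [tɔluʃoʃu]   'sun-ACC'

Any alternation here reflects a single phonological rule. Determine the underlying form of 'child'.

'child' shows [ʃ] ~ [ʒ] at the end of the stem ([nuʃenɔʃ] vs [nuʃenɔʒu]).
But 'sun' keeps [ʃ] in both environments ([tɔluʃoʃ], [tɔluʃoʃu]), so there is no rule changing /ʃ/ to [ʒ] before the ACC suffix.
The alternation reflects word-final obstruent devoicing: voiced obstruents become voiceless word-finally. /ʒ/ is underlying.
So 'child' = /nuʃenɔʒ/.

/nuʃenɔʒ/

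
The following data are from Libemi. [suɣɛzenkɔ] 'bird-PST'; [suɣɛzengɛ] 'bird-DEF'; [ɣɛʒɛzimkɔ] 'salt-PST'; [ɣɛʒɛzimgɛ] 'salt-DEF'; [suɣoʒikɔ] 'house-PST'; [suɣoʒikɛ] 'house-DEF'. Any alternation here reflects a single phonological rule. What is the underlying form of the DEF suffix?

/-gɛ/

The DEF morpheme has two allomorphs, [-gɛ] and [-kɛ].
The PST suffix, which begins with [k], is invariant after every stem; so [k] is not altered by any rule here.
The DEF suffix is therefore /-gɛ/ underlyingly, with post-vocalic devoicing: voiced stops become voiceless after a vowel.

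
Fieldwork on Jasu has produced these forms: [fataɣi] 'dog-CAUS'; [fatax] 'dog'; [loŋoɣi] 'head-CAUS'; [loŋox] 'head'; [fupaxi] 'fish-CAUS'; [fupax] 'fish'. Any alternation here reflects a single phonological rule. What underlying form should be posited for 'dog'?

The root 'dog' surfaces as [fataɣi] and [fatax], with a stem-final [ɣ] ~ [x] alternation.
If /x/ were underlying and a rule turned it into [ɣ] before the CAUS suffix, 'fish' would also alternate; but it has [x] in both [fupaxi] and [fupax].
So /ɣ/ is underlying, and a rule of word-final obstruent devoicing — voiced obstruents become voiceless word-finally — gives [x].
The underlying form of 'dog' is therefore /fataɣ/.

/fataɣ/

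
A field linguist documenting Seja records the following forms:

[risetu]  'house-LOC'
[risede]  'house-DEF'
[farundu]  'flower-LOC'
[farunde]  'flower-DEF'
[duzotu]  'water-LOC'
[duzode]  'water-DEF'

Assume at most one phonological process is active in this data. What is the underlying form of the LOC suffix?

The LOC morpheme has two allomorphs, [-du] and [-tu].
The DEF suffix, which begins with [d], is invariant after every stem; so [d] is not altered by any rule here.
The LOC suffix is therefore /-tu/ underlyingly, with post-nasal voicing: voiceless stops become voiced after a nasal.

/-tu/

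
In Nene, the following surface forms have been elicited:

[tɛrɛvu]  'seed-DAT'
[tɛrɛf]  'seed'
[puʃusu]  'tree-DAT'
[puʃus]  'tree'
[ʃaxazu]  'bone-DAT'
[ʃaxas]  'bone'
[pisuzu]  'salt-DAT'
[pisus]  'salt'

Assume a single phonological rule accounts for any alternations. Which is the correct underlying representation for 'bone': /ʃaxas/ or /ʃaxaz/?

'bone' shows [z] ~ [s] at the end of the stem ([ʃaxazu] vs [ʃaxas]).
But 'tree' keeps [s] in both environments ([puʃusu], [puʃus]), so there is no rule changing /s/ to [z] before the DAT suffix.
So /z/ is underlying, and a rule of word-final obstruent devoicing — voiced obstruents become voiceless word-finally — gives [s].

/ʃaxaz/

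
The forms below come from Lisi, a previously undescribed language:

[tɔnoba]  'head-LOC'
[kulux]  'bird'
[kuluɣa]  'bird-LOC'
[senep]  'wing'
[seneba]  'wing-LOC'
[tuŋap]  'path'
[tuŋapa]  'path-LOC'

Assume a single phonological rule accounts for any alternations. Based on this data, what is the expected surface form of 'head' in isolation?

The stem for 'wing' ends in [p] in [senep] but [b] in [seneba].
If /p/ were underlying and a rule turned it into [b] before the LOC suffix, 'path' would also alternate; but it has [p] in both [tuŋap] and [tuŋapa].
Therefore /b/ is basic and [p] is derived by word-final obstruent devoicing (voiced obstruents become voiceless word-finally).
From [tɔnoba] the stem 'head' is /tɔnob/; word-finally this yields [tɔnop].

[tɔnop]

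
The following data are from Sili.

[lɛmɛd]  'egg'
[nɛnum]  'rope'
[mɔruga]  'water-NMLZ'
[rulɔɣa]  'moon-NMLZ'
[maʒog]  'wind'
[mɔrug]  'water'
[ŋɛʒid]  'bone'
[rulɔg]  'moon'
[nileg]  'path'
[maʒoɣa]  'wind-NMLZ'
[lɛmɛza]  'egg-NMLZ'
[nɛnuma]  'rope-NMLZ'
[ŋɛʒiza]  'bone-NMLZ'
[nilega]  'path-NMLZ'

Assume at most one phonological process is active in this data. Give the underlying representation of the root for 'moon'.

The stem for 'moon' ends in [ɣ] in [rulɔɣa] but [g] in [rulɔg].
If /g/ were underlying and a rule turned it into [ɣ] before the NMLZ suffix, 'water' would also alternate; but it has [g] in both [mɔruga] and [mɔrug].
The underlying segment must be /ɣ/; voiced fricatives become stops word-finally, yielding [g] there.
Hence 'moon' is /rulɔɣ/ underlyingly.

/rulɔɣ/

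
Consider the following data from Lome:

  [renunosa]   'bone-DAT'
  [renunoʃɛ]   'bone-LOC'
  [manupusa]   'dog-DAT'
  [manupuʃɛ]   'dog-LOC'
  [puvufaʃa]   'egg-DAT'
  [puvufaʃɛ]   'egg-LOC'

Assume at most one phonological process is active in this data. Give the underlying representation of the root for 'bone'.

'bone' shows [s] ~ [ʃ] at the end of the stem ([renunosa] vs [renunoʃɛ]).
If /ʃ/ were underlying and a rule turned it into [s] before the DAT suffix, 'egg' would also alternate; but it has [ʃ] in both [puvufaʃa] and [puvufaʃɛ].
The alternation reflects palatalization before a front vowel: /s/ becomes palato-alveolar [ʃ] before a front vowel. /s/ is underlying.

/renunos/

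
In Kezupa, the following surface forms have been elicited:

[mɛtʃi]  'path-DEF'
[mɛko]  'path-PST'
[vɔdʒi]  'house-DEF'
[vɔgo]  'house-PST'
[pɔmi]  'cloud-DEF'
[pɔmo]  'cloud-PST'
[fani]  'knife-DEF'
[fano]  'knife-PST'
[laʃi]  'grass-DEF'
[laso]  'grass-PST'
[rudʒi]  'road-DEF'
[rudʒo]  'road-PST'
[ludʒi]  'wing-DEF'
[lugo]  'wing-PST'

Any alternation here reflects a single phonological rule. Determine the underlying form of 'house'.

The root 'house' surfaces as [vɔdʒi] and [vɔgo], with a stem-final [dʒ] ~ [g] alternation.
The stem 'road' ([rudʒi], [rudʒo]) shows [dʒ] unchanged in both environments, so [dʒ] cannot be basic with [g] derived before the PST suffix.
So /g/ is underlying, and a rule of palatalization before a front vowel — /k/, /g/ and /s/ become palato-alveolar [tʃ], [dʒ] and [ʃ] before a front vowel — gives [dʒ].

/vɔg/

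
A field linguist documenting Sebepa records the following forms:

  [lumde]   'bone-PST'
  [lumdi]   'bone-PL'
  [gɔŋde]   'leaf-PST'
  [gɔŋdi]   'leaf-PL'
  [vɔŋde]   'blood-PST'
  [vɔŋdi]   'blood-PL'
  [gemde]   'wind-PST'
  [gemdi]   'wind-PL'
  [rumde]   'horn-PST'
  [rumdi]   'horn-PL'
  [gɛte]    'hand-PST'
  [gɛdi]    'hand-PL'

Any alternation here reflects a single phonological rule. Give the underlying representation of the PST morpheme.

The PST morpheme has two allomorphs, [-de] and [-te].
By contrast the PL suffix keeps its initial [d] throughout — that segment must be underlying.
So the underlying form is /-te/, and voiceless stops become voiced after a nasal.

/-te/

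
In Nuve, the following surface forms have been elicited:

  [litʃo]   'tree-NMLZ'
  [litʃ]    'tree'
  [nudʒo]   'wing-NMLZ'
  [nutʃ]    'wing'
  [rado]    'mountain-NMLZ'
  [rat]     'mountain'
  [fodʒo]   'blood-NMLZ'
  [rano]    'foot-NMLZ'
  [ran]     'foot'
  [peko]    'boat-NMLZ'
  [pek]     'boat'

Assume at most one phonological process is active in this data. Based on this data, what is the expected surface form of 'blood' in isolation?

[fotʃ]

The stem for 'wing' ends in [dʒ] in [nudʒo] but [tʃ] in [nutʃ].
The stem 'tree' ([litʃo], [litʃ]) shows [tʃ] unchanged in both environments, so [tʃ] cannot be basic with [dʒ] derived before the NMLZ suffix.
The underlying segment must be /dʒ/; voiced obstruents become voiceless word-finally, yielding [tʃ] there.
The one attested form of 'blood', [fodʒo], shows underlying /fodʒ/. Applying the same rule word-finally gives [fotʃ].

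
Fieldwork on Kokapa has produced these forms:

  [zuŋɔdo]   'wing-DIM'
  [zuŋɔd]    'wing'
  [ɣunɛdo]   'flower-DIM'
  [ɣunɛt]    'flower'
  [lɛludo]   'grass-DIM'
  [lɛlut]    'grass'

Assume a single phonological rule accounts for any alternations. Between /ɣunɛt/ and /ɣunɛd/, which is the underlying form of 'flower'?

/ɣunɛt/

'flower' shows [d] ~ [t] at the end of the stem ([ɣunɛdo] vs [ɣunɛt]).
Compare 'wing', with invariant [d] in [zuŋɔdo] and [zuŋɔd]: an analysis with underlying /d/ and a rule producing [t] in isolation would wrongly predict alternation here too.
The alternation reflects intervocalic voicing: voiceless stops become voiced between vowels. /t/ is underlying.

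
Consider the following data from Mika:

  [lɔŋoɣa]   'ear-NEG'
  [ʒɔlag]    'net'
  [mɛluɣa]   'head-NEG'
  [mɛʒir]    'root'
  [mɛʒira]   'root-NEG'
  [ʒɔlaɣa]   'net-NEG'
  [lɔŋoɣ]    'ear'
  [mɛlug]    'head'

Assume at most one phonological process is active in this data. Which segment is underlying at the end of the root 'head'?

In [mɛluɣa] and [mɛlug] the final segment of 'head' alternates: [ɣ] ~ [g].
But 'ear' keeps [ɣ] in both environments ([lɔŋoɣa], [lɔŋoɣ]), so there is no rule changing /ɣ/ to [g] in isolation.
Therefore /g/ is basic and [ɣ] is derived by intervocalic spirantization (voiced stops become fricatives between vowels).

/g/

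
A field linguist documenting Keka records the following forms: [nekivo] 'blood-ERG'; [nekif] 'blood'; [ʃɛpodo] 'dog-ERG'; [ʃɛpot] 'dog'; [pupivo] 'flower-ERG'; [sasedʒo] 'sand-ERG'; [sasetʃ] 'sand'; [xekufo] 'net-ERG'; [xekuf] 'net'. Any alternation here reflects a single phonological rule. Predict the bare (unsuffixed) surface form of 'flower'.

The stem for 'blood' ends in [v] in [nekivo] but [f] in [nekif].
But 'net' keeps [f] in both environments ([xekufo], [xekuf]), so there is no rule changing /f/ to [v] before the ERG suffix.
So /v/ is underlying, and a rule of word-final obstruent devoicing — voiced obstruents become voiceless word-finally — gives [f].
From [pupivo] the stem 'flower' is /pupiv/; word-finally this yields [pupif].

[pupif]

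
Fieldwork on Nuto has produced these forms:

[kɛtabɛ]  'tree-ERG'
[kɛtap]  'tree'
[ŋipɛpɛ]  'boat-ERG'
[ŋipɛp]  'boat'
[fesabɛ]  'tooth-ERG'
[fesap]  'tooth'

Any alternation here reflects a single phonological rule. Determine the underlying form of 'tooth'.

/fesab/

In [fesabɛ] and [fesap] the final segment of 'tooth' alternates: [b] ~ [p].
The stem 'boat' ([ŋipɛpɛ], [ŋipɛp]) shows [p] unchanged in both environments, so [p] cannot be basic with [b] derived before the ERG suffix.
The alternation reflects word-final obstruent devoicing: voiced obstruents become voiceless word-finally. /b/ is underlying.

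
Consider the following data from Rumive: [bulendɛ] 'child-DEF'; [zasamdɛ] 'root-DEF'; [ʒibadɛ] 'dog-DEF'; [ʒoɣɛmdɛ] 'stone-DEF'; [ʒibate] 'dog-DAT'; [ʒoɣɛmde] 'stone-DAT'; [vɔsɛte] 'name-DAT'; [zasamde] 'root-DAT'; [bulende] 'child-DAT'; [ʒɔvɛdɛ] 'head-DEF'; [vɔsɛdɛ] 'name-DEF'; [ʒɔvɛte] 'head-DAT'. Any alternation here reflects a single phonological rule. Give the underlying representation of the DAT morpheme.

The DAT morpheme has two allomorphs, [-de] and [-te].
The DEF suffix, which begins with [d], is invariant after every stem; so [d] is not altered by any rule here.
So the underlying form is /-te/, and voiceless stops become voiced after a nasal.

/-te/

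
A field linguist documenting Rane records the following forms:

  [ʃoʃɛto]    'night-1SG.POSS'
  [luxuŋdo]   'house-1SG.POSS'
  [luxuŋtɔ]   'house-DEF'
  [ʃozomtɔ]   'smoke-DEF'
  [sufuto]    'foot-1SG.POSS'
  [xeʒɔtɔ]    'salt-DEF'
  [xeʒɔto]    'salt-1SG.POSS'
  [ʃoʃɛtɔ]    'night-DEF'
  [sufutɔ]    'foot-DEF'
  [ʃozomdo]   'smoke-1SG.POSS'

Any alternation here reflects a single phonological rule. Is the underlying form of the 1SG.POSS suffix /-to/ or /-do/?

The 1SG.POSS suffix surfaces as [-do] and [-to], depending on the final segment of the stem.
By contrast the DEF suffix keeps its initial [t] throughout — that segment must be underlying.
So the underlying form is /-do/, and voiced stops become voiceless after a vowel.

/-do/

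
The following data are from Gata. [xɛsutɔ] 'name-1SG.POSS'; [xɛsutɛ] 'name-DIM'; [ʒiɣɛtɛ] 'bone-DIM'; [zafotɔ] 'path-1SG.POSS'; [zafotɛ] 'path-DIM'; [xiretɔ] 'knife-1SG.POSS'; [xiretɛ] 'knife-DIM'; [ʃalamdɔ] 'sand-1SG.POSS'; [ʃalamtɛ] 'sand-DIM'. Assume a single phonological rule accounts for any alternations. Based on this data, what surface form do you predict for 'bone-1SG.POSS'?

The 1SG.POSS morpheme has two allomorphs, [-dɔ] and [-tɔ].
The DIM suffix, which begins with [t], is invariant after every stem; so [t] is not altered by any rule here.
So the underlying form is /-dɔ/, and voiced stops become voiceless after a vowel.
After 'bone', which ends in a vowel, the suffix surfaces as [-tɔ], giving [ʒiɣɛtɔ].

[ʒiɣɛtɔ]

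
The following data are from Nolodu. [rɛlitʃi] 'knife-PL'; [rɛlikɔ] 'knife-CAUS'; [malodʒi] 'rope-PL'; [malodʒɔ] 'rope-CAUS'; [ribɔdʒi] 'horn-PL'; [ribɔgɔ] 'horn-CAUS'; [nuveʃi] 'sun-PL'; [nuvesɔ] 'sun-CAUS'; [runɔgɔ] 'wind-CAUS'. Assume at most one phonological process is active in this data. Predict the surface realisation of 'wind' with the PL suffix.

[runɔdʒi]

'horn' shows [dʒ] ~ [g] at the end of the stem ([ribɔdʒi] vs [ribɔgɔ]).
If /dʒ/ were underlying and a rule turned it into [g] before the CAUS suffix, 'rope' would also alternate; but it has [dʒ] in both [malodʒi] and [malodʒɔ].
The alternation reflects palatalization before a front vowel: /k/, /g/ and /s/ become palato-alveolar [tʃ], [dʒ] and [ʃ] before a front vowel. /g/ is underlying.
From [runɔgɔ] the stem 'wind' is /runɔg/; before a front vowel this yields [runɔdʒi].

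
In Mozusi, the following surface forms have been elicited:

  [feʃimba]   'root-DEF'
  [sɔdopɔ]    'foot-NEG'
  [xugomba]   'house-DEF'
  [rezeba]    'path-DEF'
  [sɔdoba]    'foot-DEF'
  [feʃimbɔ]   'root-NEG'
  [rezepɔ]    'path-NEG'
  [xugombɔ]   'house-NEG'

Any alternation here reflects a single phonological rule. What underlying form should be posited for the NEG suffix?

The NEG morpheme has two allomorphs, [-bɔ] and [-pɔ].
By contrast the DEF suffix keeps its initial [b] throughout — that segment must be underlying.
The NEG suffix is therefore /-pɔ/ underlyingly, with post-nasal voicing: voiceless stops become voiced after a nasal.

/-pɔ/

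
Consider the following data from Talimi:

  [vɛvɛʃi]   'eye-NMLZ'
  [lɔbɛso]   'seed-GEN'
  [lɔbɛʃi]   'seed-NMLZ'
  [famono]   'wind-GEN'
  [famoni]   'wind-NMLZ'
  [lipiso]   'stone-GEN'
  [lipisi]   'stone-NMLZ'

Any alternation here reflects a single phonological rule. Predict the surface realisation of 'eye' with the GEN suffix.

The root 'seed' surfaces as [lɔbɛso] and [lɔbɛʃi], with a stem-final [s] ~ [ʃ] alternation.
Compare 'stone', with invariant [s] in [lipiso] and [lipisi]: an analysis with underlying /s/ and a rule producing [ʃ] before the NMLZ suffix would wrongly predict alternation here too.
Therefore /ʃ/ is basic and [s] is derived by depalatalization (palato-alveolar /ʃ/ becomes [s] when no front vowel follows).
From [vɛvɛʃi] the stem 'eye' is /vɛvɛʃ/; when no front vowel follows this yields [vɛvɛso].

[vɛvɛso]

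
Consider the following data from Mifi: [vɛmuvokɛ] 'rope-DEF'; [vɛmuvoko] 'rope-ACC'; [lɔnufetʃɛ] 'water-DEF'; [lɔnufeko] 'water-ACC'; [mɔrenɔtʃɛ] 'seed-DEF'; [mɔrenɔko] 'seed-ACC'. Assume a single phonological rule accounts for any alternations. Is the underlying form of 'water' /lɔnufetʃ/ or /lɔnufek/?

In [lɔnufetʃɛ] and [lɔnufeko] the final segment of 'water' alternates: [tʃ] ~ [k].
Compare 'rope', with invariant [k] in [vɛmuvokɛ] and [vɛmuvoko]: an analysis with underlying /k/ and a rule producing [tʃ] before the DEF suffix would wrongly predict alternation here too.
The alternation reflects depalatalization: palato-alveolar /tʃ/ becomes [k] when no front vowel follows. /tʃ/ is underlying.

/lɔnufetʃ/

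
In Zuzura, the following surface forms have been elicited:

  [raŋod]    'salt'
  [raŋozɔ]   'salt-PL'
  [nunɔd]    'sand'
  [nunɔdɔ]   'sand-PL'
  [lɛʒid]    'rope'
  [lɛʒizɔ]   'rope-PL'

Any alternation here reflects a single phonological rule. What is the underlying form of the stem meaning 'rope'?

/lɛʒiz/

The root 'rope' surfaces as [lɛʒid] and [lɛʒizɔ], with a stem-final [d] ~ [z] alternation.
The stem 'sand' ([nunɔd], [nunɔdɔ]) shows [d] unchanged in both environments, so [d] cannot be basic with [z] derived before the PL suffix.
So /z/ is underlying, and a rule of word-final hardening — voiced fricatives become stops word-finally — gives [d].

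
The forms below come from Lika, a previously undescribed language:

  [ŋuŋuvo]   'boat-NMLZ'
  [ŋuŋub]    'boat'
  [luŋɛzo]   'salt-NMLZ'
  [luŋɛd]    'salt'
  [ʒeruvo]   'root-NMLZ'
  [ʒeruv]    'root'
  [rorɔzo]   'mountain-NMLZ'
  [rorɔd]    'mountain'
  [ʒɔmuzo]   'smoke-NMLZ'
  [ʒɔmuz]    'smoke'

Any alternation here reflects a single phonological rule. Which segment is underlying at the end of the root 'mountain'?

/d/

The root 'mountain' surfaces as [rorɔzo] and [rorɔd], with a stem-final [z] ~ [d] alternation.
But 'smoke' keeps [z] in both environments ([ʒɔmuzo], [ʒɔmuz]), so there is no rule changing /z/ to [d] in isolation.
The underlying segment must be /d/; voiced stops become fricatives between vowels, yielding [z] there.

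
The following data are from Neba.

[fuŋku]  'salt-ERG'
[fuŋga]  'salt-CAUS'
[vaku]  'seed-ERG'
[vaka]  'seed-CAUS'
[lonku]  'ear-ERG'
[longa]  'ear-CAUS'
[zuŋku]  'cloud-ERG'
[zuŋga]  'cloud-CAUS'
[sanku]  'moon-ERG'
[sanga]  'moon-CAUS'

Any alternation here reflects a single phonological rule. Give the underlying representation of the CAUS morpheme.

/-ga/

The CAUS suffix surfaces as [-ga] and [-ka], depending on the final segment of the stem.
The ERG suffix, which begins with [k], is invariant after every stem; so [k] is not altered by any rule here.
The CAUS suffix is therefore /-ga/ underlyingly, with post-vocalic devoicing: voiced stops become voiceless after a vowel.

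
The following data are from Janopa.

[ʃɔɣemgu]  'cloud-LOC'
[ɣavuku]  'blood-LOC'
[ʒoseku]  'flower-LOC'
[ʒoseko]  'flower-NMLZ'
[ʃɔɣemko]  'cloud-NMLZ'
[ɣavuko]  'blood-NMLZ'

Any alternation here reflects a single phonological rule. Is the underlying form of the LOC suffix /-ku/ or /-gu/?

The LOC suffix surfaces as [-gu] and [-ku], depending on the final segment of the stem.
The NMLZ suffix, which begins with [k], is invariant after every stem; so [k] is not altered by any rule here.
The LOC suffix is therefore /-gu/ underlyingly, with post-vocalic devoicing: voiced stops become voiceless after a vowel.

/-gu/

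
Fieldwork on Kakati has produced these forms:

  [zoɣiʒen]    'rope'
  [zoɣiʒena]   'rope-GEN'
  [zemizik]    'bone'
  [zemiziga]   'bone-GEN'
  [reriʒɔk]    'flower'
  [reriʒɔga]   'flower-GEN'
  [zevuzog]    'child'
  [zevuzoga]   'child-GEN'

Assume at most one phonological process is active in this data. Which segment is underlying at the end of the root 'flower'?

The root 'flower' surfaces as [reriʒɔk] and [reriʒɔga], with a stem-final [k] ~ [g] alternation.
If /g/ were underlying and a rule turned it into [k] in isolation, 'child' would also alternate; but it has [g] in both [zevuzog] and [zevuzoga].
So /k/ is underlying, and a rule of intervocalic voicing — voiceless stops become voiced between vowels — gives [g].

/k/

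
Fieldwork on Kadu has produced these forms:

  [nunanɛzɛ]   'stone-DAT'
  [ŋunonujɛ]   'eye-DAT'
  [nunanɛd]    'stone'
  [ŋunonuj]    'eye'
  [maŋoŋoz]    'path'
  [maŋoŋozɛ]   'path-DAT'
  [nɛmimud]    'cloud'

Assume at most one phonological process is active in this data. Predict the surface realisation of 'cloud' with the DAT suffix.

The root 'stone' surfaces as [nunanɛd] and [nunanɛzɛ], with a stem-final [d] ~ [z] alternation.
If /z/ were underlying and a rule turned it into [d] in isolation, 'path' would also alternate; but it has [z] in both [maŋoŋoz] and [maŋoŋozɛ].
The underlying segment must be /d/; voiced stops become fricatives between vowels, yielding [z] there.
From [nɛmimud] the stem 'cloud' is /nɛmimud/; between vowels this yields [nɛmimuzɛ].

[nɛmimuzɛ]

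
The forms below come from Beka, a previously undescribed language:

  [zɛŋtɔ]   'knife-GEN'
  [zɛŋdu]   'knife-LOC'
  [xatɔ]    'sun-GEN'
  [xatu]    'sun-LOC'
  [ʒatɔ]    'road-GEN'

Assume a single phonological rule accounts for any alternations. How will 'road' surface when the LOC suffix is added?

[ʒatu]

The LOC morpheme has two allomorphs, [-du] and [-tu].
The GEN suffix, which begins with [t], is invariant after every stem; so [t] is not altered by any rule here.
The LOC suffix is therefore /-du/ underlyingly, with post-vocalic devoicing: voiced stops become voiceless after a vowel.
After 'road', which ends in a vowel, the suffix surfaces as [-tu], giving [ʒatu].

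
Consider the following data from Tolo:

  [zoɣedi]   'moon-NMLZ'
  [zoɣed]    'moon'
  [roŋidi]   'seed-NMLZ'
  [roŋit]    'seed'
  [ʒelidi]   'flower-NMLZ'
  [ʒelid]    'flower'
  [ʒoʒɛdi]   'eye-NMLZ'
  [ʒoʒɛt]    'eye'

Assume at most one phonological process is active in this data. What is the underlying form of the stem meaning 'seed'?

/roŋit/

In [roŋidi] and [roŋit] the final segment of 'seed' alternates: [d] ~ [t].
The stem 'flower' ([ʒelidi], [ʒelid]) shows [d] unchanged in both environments, so [d] cannot be basic with [t] derived in isolation.
So /t/ is underlying, and a rule of intervocalic voicing — voiceless stops become voiced between vowels — gives [d].
So 'seed' = /roŋit/.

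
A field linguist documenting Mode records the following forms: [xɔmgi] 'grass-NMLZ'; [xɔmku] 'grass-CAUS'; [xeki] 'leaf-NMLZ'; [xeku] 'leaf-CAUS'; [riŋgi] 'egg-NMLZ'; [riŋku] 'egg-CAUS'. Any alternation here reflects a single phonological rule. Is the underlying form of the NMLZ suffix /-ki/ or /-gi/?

The NMLZ suffix surfaces as [-gi] and [-ki], depending on the final segment of the stem.
The CAUS suffix, which begins with [k], is invariant after every stem; so [k] is not altered by any rule here.
So the underlying form is /-gi/, and voiced stops become voiceless after a vowel.

/-gi/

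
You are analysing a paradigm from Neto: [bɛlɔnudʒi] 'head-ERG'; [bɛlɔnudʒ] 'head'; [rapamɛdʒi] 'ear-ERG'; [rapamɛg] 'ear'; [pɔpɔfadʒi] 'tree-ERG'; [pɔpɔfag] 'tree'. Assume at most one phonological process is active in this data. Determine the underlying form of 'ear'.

/rapamɛg/

In [rapamɛdʒi] and [rapamɛg] the final segment of 'ear' alternates: [dʒ] ~ [g].
But 'head' keeps [dʒ] in both environments ([bɛlɔnudʒi], [bɛlɔnudʒ]), so there is no rule changing /dʒ/ to [g] in isolation.
The underlying segment must be /g/; /g/ becomes palato-alveolar [dʒ] before a front vowel, yielding [dʒ] there.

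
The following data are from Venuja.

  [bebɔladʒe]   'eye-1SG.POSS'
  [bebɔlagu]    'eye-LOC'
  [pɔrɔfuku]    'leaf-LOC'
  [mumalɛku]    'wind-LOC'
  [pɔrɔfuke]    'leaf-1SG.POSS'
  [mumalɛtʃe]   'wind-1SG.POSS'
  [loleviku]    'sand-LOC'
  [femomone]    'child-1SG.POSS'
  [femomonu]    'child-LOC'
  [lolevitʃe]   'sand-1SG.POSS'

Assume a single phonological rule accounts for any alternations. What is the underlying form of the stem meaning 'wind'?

In [mumalɛku] and [mumalɛtʃe] the final segment of 'wind' alternates: [k] ~ [tʃ].
But 'leaf' keeps [k] in both environments ([pɔrɔfuku], [pɔrɔfuke]), so there is no rule changing /k/ to [tʃ] before the 1SG.POSS suffix.
The underlying segment must be /tʃ/; palato-alveolar /tʃ/ and /dʒ/ become [k] and [g] when no front vowel follows, yielding [k] there.

/mumalɛtʃ/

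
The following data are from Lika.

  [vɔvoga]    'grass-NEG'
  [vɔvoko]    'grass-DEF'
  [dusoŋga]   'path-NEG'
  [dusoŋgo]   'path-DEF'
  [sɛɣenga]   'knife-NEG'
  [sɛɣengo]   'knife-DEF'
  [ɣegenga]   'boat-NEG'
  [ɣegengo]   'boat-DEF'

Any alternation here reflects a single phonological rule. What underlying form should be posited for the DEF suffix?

/-ko/

The DEF suffix surfaces as [-go] and [-ko], depending on the final segment of the stem.
The NEG suffix, which begins with [g], is invariant after every stem; so [g] is not altered by any rule here.
So the underlying form is /-ko/, and voiceless stops become voiced after a nasal.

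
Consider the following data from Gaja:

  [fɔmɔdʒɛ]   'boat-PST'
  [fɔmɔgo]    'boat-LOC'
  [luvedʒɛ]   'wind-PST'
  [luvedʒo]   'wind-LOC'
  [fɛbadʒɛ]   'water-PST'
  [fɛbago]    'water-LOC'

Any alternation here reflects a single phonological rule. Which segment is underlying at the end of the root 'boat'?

/g/

'boat' shows [dʒ] ~ [g] at the end of the stem ([fɔmɔdʒɛ] vs [fɔmɔgo]).
Compare 'wind', with invariant [dʒ] in [luvedʒɛ] and [luvedʒo]: an analysis with underlying /dʒ/ and a rule producing [g] before the LOC suffix would wrongly predict alternation here too.
The alternation reflects palatalization before a front vowel: /g/ becomes palato-alveolar [dʒ] before a front vowel. /g/ is underlying.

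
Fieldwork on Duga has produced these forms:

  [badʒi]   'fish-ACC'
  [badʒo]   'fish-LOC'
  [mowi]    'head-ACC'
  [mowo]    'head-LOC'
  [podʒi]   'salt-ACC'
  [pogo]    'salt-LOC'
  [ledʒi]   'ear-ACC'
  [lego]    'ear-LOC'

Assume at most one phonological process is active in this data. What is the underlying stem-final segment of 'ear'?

/g/

'ear' shows [dʒ] ~ [g] at the end of the stem ([ledʒi] vs [lego]).
Compare 'fish', with invariant [dʒ] in [badʒi] and [badʒo]: an analysis with underlying /dʒ/ and a rule producing [g] before the LOC suffix would wrongly predict alternation here too.
Therefore /g/ is basic and [dʒ] is derived by palatalization before a front vowel (/g/ becomes palato-alveolar [dʒ] before a front vowel).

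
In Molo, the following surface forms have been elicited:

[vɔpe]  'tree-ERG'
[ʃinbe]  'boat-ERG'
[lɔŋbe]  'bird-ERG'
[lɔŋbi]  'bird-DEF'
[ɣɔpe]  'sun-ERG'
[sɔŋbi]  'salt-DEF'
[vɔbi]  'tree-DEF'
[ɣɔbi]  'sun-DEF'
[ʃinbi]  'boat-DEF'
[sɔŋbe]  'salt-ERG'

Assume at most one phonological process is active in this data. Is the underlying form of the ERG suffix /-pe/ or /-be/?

The ERG suffix surfaces as [-be] and [-pe], depending on the final segment of the stem.
The DEF suffix, which begins with [b], is invariant after every stem; so [b] is not altered by any rule here.
So the underlying form is /-pe/, and voiceless stops become voiced after a nasal.

/-pe/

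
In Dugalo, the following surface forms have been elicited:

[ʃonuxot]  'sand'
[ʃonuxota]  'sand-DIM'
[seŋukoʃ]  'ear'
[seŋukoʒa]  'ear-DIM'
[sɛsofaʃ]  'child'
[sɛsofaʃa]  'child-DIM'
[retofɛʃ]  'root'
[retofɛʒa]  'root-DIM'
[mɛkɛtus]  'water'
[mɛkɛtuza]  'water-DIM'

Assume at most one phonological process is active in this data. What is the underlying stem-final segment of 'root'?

'root' shows [ʃ] ~ [ʒ] at the end of the stem ([retofɛʃ] vs [retofɛʒa]).
The stem 'child' ([sɛsofaʃ], [sɛsofaʃa]) shows [ʃ] unchanged in both environments, so [ʃ] cannot be basic with [ʒ] derived before the DIM suffix.
The alternation reflects word-final obstruent devoicing: voiced obstruents become voiceless word-finally. /ʒ/ is underlying.

/ʒ/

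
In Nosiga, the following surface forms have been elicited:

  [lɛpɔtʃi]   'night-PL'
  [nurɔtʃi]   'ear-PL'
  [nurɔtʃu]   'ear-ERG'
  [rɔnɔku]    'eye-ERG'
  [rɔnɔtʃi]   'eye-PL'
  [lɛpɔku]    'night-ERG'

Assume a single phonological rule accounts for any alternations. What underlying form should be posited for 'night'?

/lɛpɔk/

The stem for 'night' ends in [tʃ] in [lɛpɔtʃi] but [k] in [lɛpɔku].
Compare 'ear', with invariant [tʃ] in [nurɔtʃi] and [nurɔtʃu]: an analysis with underlying /tʃ/ and a rule producing [k] before the ERG suffix would wrongly predict alternation here too.
The alternation reflects palatalization before a front vowel: /k/ becomes palato-alveolar [tʃ] before a front vowel. /k/ is underlying.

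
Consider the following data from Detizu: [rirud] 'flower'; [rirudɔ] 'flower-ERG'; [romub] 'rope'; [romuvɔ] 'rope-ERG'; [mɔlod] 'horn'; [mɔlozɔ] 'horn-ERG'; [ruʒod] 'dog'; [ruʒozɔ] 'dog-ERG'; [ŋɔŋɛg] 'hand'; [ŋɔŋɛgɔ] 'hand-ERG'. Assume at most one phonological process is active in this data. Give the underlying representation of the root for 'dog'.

/ruʒoz/

The stem for 'dog' ends in [d] in [ruʒod] but [z] in [ruʒozɔ].
Compare 'flower', with invariant [d] in [rirud] and [rirudɔ]: an analysis with underlying /d/ and a rule producing [z] before the ERG suffix would wrongly predict alternation here too.
Therefore /z/ is basic and [d] is derived by word-final hardening (voiced fricatives become stops word-finally).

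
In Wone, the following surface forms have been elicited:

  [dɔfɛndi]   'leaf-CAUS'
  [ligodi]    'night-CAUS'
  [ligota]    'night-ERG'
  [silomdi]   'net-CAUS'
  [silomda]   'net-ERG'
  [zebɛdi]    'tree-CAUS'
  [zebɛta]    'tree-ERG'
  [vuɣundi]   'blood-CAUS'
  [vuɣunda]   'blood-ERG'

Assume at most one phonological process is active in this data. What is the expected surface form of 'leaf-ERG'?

[dɔfɛnda]

The ERG suffix surfaces as [-da] and [-ta], depending on the final segment of the stem.
The CAUS suffix, which begins with [d], is invariant after every stem; so [d] is not altered by any rule here.
The ERG suffix is therefore /-ta/ underlyingly, with post-nasal voicing: voiceless stops become voiced after a nasal.
After 'leaf', which ends in a nasal, the suffix surfaces as [-da], giving [dɔfɛnda].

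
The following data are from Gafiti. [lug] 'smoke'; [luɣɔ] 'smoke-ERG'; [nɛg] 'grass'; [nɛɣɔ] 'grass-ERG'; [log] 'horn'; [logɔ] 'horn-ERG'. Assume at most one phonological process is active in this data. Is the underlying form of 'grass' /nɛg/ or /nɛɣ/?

The root 'grass' surfaces as [nɛg] and [nɛɣɔ], with a stem-final [g] ~ [ɣ] alternation.
If /g/ were underlying and a rule turned it into [ɣ] before the ERG suffix, 'horn' would also alternate; but it has [g] in both [log] and [logɔ].
The alternation reflects word-final hardening: voiced fricatives become stops word-finally. /ɣ/ is underlying.

/nɛɣ/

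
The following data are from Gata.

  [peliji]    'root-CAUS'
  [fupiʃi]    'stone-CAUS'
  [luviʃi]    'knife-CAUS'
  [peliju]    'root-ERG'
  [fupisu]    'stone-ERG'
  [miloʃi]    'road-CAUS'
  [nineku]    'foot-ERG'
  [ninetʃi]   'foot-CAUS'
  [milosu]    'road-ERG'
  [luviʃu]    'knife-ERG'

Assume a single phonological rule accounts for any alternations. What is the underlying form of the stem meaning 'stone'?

In [fupiʃi] and [fupisu] the final segment of 'stone' alternates: [ʃ] ~ [s].
Compare 'knife', with invariant [ʃ] in [luviʃi] and [luviʃu]: an analysis with underlying /ʃ/ and a rule producing [s] before the ERG suffix would wrongly predict alternation here too.
Therefore /s/ is basic and [ʃ] is derived by palatalization before a front vowel (/k/ and /s/ become palato-alveolar [tʃ] and [ʃ] before a front vowel).
So 'stone' = /fupis/.

/fupis/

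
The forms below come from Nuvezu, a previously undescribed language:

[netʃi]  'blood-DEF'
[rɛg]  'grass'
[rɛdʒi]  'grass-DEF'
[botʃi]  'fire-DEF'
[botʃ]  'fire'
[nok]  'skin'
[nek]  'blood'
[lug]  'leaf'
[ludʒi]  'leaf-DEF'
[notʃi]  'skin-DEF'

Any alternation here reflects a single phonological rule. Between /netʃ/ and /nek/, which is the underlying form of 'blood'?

In [nek] and [netʃi] the final segment of 'blood' alternates: [k] ~ [tʃ].
Compare 'fire', with invariant [tʃ] in [botʃ] and [botʃi]: an analysis with underlying /tʃ/ and a rule producing [k] in isolation would wrongly predict alternation here too.
Therefore /k/ is basic and [tʃ] is derived by palatalization before a front vowel (/k/ and /g/ become palato-alveolar [tʃ] and [dʒ] before a front vowel).

/nek/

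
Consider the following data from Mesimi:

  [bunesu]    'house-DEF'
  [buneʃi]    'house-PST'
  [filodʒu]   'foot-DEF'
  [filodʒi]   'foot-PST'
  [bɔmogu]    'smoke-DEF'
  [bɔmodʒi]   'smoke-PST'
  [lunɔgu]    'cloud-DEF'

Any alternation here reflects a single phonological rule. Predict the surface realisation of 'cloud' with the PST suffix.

The root 'smoke' surfaces as [bɔmogu] and [bɔmodʒi], with a stem-final [g] ~ [dʒ] alternation.
If /dʒ/ were underlying and a rule turned it into [g] before the DEF suffix, 'foot' would also alternate; but it has [dʒ] in both [filodʒu] and [filodʒi].
The alternation reflects palatalization before a front vowel: /g/ and /s/ become palato-alveolar [dʒ] and [ʃ] before a front vowel. /g/ is underlying.
From [lunɔgu] the stem 'cloud' is /lunɔg/; before a front vowel this yields [lunɔdʒi].

[lunɔdʒi]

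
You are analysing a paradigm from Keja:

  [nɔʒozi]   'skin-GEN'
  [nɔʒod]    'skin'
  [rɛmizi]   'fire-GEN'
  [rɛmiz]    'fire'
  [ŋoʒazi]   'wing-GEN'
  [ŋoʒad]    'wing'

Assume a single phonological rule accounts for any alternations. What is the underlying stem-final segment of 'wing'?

In [ŋoʒazi] and [ŋoʒad] the final segment of 'wing' alternates: [z] ~ [d].
Compare 'fire', with invariant [z] in [rɛmizi] and [rɛmiz]: an analysis with underlying /z/ and a rule producing [d] in isolation would wrongly predict alternation here too.
The underlying segment must be /d/; voiced stops become fricatives between vowels, yielding [z] there.

/d/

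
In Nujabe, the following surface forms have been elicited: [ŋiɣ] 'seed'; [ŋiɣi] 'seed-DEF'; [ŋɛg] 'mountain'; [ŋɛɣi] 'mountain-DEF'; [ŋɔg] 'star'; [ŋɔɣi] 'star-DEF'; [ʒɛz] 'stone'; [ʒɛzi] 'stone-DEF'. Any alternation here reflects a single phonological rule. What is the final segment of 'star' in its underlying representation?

The stem for 'star' ends in [g] in [ŋɔg] but [ɣ] in [ŋɔɣi].
The stem 'seed' ([ŋiɣ], [ŋiɣi]) shows [ɣ] unchanged in both environments, so [ɣ] cannot be basic with [g] derived in isolation.
Therefore /g/ is basic and [ɣ] is derived by intervocalic spirantization (voiced stops become fricatives between vowels).

/g/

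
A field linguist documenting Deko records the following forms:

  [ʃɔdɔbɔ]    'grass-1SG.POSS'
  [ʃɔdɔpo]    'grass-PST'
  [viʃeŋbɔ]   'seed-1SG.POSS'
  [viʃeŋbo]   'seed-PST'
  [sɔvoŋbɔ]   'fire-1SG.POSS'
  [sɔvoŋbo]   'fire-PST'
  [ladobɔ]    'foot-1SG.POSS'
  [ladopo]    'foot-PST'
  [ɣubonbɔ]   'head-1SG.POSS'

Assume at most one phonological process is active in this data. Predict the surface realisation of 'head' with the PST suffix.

The PST suffix surfaces as [-bo] and [-po], depending on the final segment of the stem.
The 1SG.POSS suffix, which begins with [b], is invariant after every stem; so [b] is not altered by any rule here.
The PST suffix is therefore /-po/ underlyingly, with post-nasal voicing: voiceless stops become voiced after a nasal.
After 'head', which ends in a nasal, the suffix surfaces as [-bo], giving [ɣubonbo].

[ɣubonbo]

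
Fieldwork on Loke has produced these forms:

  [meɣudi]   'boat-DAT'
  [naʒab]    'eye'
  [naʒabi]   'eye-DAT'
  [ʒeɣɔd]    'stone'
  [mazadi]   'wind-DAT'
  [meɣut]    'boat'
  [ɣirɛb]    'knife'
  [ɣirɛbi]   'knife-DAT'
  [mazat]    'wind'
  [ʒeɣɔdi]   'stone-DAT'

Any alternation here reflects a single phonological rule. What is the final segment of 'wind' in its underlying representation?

'wind' shows [t] ~ [d] at the end of the stem ([mazat] vs [mazadi]).
If /d/ were underlying and a rule turned it into [t] in isolation, 'stone' would also alternate; but it has [d] in both [ʒeɣɔd] and [ʒeɣɔdi].
So /t/ is underlying, and a rule of intervocalic voicing — voiceless stops become voiced between vowels — gives [d].

/t/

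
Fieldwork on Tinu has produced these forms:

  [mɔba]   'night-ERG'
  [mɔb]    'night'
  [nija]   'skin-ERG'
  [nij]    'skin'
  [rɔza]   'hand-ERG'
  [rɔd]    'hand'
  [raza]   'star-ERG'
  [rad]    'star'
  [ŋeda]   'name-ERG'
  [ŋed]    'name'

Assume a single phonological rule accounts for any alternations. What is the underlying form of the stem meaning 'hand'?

The root 'hand' surfaces as [rɔza] and [rɔd], with a stem-final [z] ~ [d] alternation.
But 'name' keeps [d] in both environments ([ŋeda], [ŋed]), so there is no rule changing /d/ to [z] before the ERG suffix.
So /z/ is underlying, and a rule of word-final hardening — voiced fricatives become stops word-finally — gives [d].
Hence 'hand' is /rɔz/ underlyingly.

/rɔz/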